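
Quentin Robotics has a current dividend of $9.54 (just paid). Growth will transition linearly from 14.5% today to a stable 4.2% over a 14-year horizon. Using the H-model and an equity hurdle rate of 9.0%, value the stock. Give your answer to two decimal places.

H-model: P₀ = D₀[(1+g_L) + H(g_S−g_L)]/(r−g_L), with H = 14/2 = 7.
P₀ = 9.54 × [(1+0.042) + 7×(0.145−0.042)] / (0.09−0.042)
   = 9.54 × 1.7630 / 0.048 = 350.3963

$350.40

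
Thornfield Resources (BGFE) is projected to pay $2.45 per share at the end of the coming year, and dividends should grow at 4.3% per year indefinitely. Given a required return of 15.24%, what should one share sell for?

Gordon growth model: P₀ = D₁/(r − g), with D₁ = 2.45 given directly.
P₀ = 2.4500 / (0.1524 − 0.043) = 2.4500 / 0.1094 = 22.3949

$22.39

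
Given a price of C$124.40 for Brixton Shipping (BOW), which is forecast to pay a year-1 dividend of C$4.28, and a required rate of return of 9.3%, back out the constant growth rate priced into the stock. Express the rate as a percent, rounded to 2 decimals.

5.86%

From P₀ = D₁/(r − g), the implied growth is g = r − D₁/P₀.
g = 0.093 − 4.28/124.40 = 0.093 − 0.03441 = 0.05859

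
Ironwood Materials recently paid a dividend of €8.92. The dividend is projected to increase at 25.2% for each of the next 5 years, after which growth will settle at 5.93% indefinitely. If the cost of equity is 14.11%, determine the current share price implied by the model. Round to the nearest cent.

Two-stage DDM. Project D₁…D_5 at 0.252, terminal growth 0.0593, discount at r = 0.1411.
D_1 = 11.1678
D_2 = 13.9821
D_3 = 17.5056
D_4 = 21.9171
D_5 = 27.4402
Terminal value at t=5: TV = D_6/(r−g) = 29.0674/(0.1411−0.0593) = 355.3466
P₀ = 11.1678/(1+0.1411)^1 + 13.9821/(1+0.1411)^2 + 17.5056/(1+0.1411)^3 + 21.9171/(1+0.1411)^4 + 27.4402/(1+0.1411)^5 + 355.3466/(1+0.1411)^5 = 243.0844

€243.08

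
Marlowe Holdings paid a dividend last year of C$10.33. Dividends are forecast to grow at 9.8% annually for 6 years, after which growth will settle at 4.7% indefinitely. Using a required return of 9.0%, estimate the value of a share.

Two-stage DDM. Project D₁…D_6 at 0.098, terminal growth 0.047, discount at r = 0.09.
D_1 = 11.3423
D_2 = 12.4539
D_3 = 13.6744
D_4 = 15.0145
D_5 = 16.4859
D_6 = 18.1015
Terminal value at t=6: TV = D_7/(r−g) = 18.9523/(0.09−0.047) = 440.7503
P₀ = 11.3423/(1+0.09)^1 + 12.4539/(1+0.09)^2 + 13.6744/(1+0.09)^3 + 15.0145/(1+0.09)^4 + 16.4859/(1+0.09)^5 + 18.1015/(1+0.09)^6 + 440.7503/(1+0.09)^6 = 326.3968

C$326.40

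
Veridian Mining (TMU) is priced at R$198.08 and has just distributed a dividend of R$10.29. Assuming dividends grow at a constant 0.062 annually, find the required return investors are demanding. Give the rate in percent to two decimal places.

Rearranging the constant-growth DDM: r = D₁/P₀ + g.
D₁ = 10.29 × (1 + 0.062) = 10.9280.
r = 10.9280 / 198.08 + 0.062 = 0.05517 + 0.062 = 0.11717

11.72%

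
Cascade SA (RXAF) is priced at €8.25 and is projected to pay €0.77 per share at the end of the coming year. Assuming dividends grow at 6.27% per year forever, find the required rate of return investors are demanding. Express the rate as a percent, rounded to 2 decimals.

15.60%

Rearranging the constant-growth DDM: r = D₁/P₀ + g.
r = 0.7700 / 8.25 + 0.0627 = 0.09333 + 0.0627 = 0.15603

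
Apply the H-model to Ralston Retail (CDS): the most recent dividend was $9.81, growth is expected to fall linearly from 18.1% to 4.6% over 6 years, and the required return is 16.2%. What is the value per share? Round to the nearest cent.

H-model: P₀ = D₀[(1+g_L) + H(g_S−g_L)]/(r−g_L), with H = 6/2 = 3.
P₀ = 9.81 × [(1+0.046) + 3×(0.181−0.046)] / (0.162−0.046)
   = 9.81 × 1.4510 / 0.116 = 122.7096

$122.71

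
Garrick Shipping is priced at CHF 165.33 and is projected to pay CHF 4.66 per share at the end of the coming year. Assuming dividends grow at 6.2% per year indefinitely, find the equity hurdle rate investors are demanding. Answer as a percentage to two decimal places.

Rearranging the constant-growth DDM: r = D₁/P₀ + g.
r = 4.6600 / 165.33 + 0.062 = 0.02819 + 0.062 = 0.09019

9.02%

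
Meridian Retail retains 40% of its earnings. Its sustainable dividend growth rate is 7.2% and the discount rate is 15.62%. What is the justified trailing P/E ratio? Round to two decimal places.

Payout ratio b = 1 − 0.40 = 0.60.
Justified trailing P/E = b(1+g)/(r−g) = 0.60×(1+0.072)/(0.1562−0.072) = 7.6390

7.64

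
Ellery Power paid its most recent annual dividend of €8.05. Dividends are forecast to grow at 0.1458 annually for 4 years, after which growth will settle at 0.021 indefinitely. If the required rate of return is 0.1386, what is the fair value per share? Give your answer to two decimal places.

Two-stage DDM. Project D₁…D_4 at 0.1458, terminal growth 0.021, discount at r = 0.1386.
D_1 = 9.2237
D_2 = 10.5685
D_3 = 12.1094
D_4 = 13.8749
Terminal value at t=4: TV = D_5/(r−g) = 14.1663/(0.1386−0.021) = 120.4619
P₀ = 9.2237/(1+0.1386)^1 + 10.5685/(1+0.1386)^2 + 12.1094/(1+0.1386)^3 + 13.8749/(1+0.1386)^4 + 120.4619/(1+0.1386)^4 = 104.3868

€104.39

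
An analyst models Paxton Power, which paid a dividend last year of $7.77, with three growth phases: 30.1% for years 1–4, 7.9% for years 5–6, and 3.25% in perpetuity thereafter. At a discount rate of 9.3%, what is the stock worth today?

Three-stage DDM. Project D₁…D_6; terminal Gordon value at t=6 with g = 0.0325; discount at r = 0.093.
D_1 = 10.1088
D_2 = 13.1515
D_3 = 17.1101
D_4 = 22.2603
D_5 = 24.0188
D_6 = 25.9163
TV_6 = 26.7586/(0.093−0.0325) = 442.2907
P₀ = Σ Dₜ/(1+r)ᵗ + TV_6/(1+r)^6 = 338.9662

$338.97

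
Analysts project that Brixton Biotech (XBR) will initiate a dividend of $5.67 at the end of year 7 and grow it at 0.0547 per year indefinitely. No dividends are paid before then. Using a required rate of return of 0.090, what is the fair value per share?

Deferred-dividend DDM. At t=6 the remaining stream is a growing perpetuity with first payment D_7 = 5.67.
V_6 = D_7/(r−g) = 5.67/(0.09−0.0547) = 160.6232
P₀ = V_6/(1+r)^6 = 160.6232/(1+0.09)^6 = 95.7744

$95.77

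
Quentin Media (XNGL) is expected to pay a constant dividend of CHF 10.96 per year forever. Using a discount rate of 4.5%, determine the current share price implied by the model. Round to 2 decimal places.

CHF 243.56

Zero-growth DDM (perpetuity): P₀ = D/r = 10.96 / 0.045 = 243.5556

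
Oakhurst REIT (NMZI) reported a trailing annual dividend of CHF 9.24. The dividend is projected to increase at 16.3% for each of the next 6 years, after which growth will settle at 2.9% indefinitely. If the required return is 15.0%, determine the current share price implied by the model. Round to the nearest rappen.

Two-stage DDM. Project D₁…D_6 at 0.163, terminal growth 0.029, discount at r = 0.15.
D_1 = 10.7461
D_2 = 12.4977
D_3 = 14.5349
D_4 = 16.9041
D_5 = 19.6594
D_6 = 22.8639
Terminal value at t=6: TV = D_7/(r−g) = 23.5270/(0.15−0.029) = 194.4376
P₀ = 10.7461/(1+0.15)^1 + 12.4977/(1+0.15)^2 + 14.5349/(1+0.15)^3 + 16.9041/(1+0.15)^4 + 19.6594/(1+0.15)^5 + 22.8639/(1+0.15)^6 + 194.4376/(1+0.15)^6 = 141.7360

CHF 141.74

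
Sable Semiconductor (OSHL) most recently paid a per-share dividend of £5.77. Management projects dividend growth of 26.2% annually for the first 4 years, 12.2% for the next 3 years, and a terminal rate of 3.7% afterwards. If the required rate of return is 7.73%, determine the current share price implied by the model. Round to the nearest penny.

£386.07

Three-stage DDM. Project D₁…D_7; terminal Gordon value at t=7 with g = 0.037; discount at r = 0.0773.
D_1 = 7.2817
D_2 = 9.1896
D_3 = 11.5972
D_4 = 14.6357
D_5 = 16.4212
D_6 = 18.4246
D_7 = 20.6724
TV_7 = 21.4373/(0.0773−0.037) = 531.9435
P₀ = Σ Dₜ/(1+r)ᵗ + TV_7/(1+r)^7 = 386.0678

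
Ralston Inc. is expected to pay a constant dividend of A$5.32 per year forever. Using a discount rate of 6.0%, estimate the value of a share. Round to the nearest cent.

A$88.67

Zero-growth DDM (perpetuity): P₀ = D/r = 5.32 / 0.06 = 88.6667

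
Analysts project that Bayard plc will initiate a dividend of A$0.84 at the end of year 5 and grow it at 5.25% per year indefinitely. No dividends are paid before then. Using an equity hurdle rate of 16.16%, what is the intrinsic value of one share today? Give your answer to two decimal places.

Deferred-dividend DDM. At t=4 the remaining stream is a growing perpetuity with first payment D_5 = 0.84.
V_4 = D_5/(r−g) = 0.84/(0.1616−0.0525) = 7.6994
P₀ = V_4/(1+r)^4 = 7.6994/(1+0.1616)^4 = 4.2289

A$4.23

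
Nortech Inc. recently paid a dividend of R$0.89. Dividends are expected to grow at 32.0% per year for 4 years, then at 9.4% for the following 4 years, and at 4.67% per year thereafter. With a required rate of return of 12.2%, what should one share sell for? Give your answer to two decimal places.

Three-stage DDM. Project D₁…D_8; terminal Gordon value at t=8 with g = 0.0467; discount at r = 0.122.
D_1 = 1.1748
D_2 = 1.5507
D_3 = 2.0470
D_4 = 2.7020
D_5 = 2.9560
D_6 = 3.2339
D_7 = 3.5378
D_8 = 3.8704
TV_8 = 4.0511/(0.122−0.0467) = 53.8000
P₀ = Σ Dₜ/(1+r)ᵗ + TV_8/(1+r)^8 = 33.2589

R$33.26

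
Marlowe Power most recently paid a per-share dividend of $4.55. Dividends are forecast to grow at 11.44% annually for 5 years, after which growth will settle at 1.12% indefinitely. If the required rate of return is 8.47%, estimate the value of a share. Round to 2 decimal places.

$96.34

Two-stage DDM. Project D₁…D_5 at 0.1144, terminal growth 0.0112, discount at r = 0.0847.
D_1 = 5.0705
D_2 = 5.6506
D_3 = 6.2970
D_4 = 7.0174
D_5 = 7.8202
Terminal value at t=5: TV = D_6/(r−g) = 7.9078/(0.0847−0.0112) = 107.5887
P₀ = 5.0705/(1+0.0847)^1 + 5.6506/(1+0.0847)^2 + 6.2970/(1+0.0847)^3 + 7.0174/(1+0.0847)^4 + 7.8202/(1+0.0847)^5 + 107.5887/(1+0.0847)^5 = 96.3388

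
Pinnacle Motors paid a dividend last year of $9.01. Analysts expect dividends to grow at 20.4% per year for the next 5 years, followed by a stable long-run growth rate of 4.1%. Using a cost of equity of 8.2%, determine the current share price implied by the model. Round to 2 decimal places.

Two-stage DDM. Project D₁…D_5 at 0.204, terminal growth 0.041, discount at r = 0.082.
D_1 = 10.8480
D_2 = 13.0610
D_3 = 15.7255
D_4 = 18.9335
D_5 = 22.7959
Terminal value at t=5: TV = D_6/(r−g) = 23.7306/(0.082−0.041) = 578.7941
P₀ = 10.8480/(1+0.082)^1 + 13.0610/(1+0.082)^2 + 15.7255/(1+0.082)^3 + 18.9335/(1+0.082)^4 + 22.7959/(1+0.082)^5 + 578.7941/(1+0.082)^5 = 453.0727

$453.07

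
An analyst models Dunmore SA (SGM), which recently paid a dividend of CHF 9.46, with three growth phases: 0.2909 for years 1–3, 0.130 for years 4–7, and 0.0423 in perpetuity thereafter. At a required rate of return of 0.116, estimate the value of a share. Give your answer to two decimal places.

CHF 316.32

Three-stage DDM. Project D₁…D_7; terminal Gordon value at t=7 with g = 0.0423; discount at r = 0.116.
D_1 = 12.2119
D_2 = 15.7644
D_3 = 20.3502
D_4 = 22.9957
D_5 = 25.9852
D_6 = 29.3633
D_7 = 33.1805
TV_7 = 34.5840/(0.116−0.0423) = 469.2540
P₀ = Σ Dₜ/(1+r)ᵗ + TV_7/(1+r)^7 = 316.3159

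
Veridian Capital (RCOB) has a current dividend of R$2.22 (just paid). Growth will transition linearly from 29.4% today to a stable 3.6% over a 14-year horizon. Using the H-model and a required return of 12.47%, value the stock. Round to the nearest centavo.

H-model: P₀ = D₀[(1+g_L) + H(g_S−g_L)]/(r−g_L), with H = 14/2 = 7.
P₀ = 2.22 × [(1+0.036) + 7×(0.294−0.036)] / (0.1247−0.036)
   = 2.22 × 2.8420 / 0.0887 = 71.1301

R$71.13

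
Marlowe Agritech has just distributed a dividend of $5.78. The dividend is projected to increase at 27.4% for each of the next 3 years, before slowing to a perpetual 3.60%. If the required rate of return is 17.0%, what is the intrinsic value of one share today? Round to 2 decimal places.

Two-stage DDM. Project D₁…D_3 at 0.274, terminal growth 0.036, discount at r = 0.17.
D_1 = 7.3637
D_2 = 9.3814
D_3 = 11.9519
Terminal value at t=3: TV = D_4/(r−g) = 12.3821/(0.17−0.036) = 92.4041
P₀ = 7.3637/(1+0.17)^1 + 9.3814/(1+0.17)^2 + 11.9519/(1+0.17)^3 + 92.4041/(1+0.17)^3 = 78.3038

$78.30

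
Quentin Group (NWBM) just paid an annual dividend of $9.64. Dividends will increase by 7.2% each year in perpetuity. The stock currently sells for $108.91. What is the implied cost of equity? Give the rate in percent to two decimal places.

Rearranging the constant-growth DDM: r = D₁/P₀ + g.
D₁ = 9.64 × (1 + 0.072) = 10.3341.
r = 10.3341 / 108.91 + 0.072 = 0.09489 + 0.072 = 0.16689

16.69%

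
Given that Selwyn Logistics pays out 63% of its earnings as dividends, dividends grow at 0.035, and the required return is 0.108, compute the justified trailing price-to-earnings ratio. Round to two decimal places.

8.93

Justified trailing P/E = b(1+g)/(r−g) = 0.63×(1+0.035)/(0.108−0.035) = 8.9322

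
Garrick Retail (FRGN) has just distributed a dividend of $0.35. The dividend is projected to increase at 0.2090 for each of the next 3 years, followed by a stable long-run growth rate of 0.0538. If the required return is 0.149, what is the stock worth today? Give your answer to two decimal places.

Two-stage DDM. Project D₁…D_3 at 0.209, terminal growth 0.0538, discount at r = 0.149.
D_1 = 0.4232
D_2 = 0.5116
D_3 = 0.6185
Terminal value at t=3: TV = D_4/(r−g) = 0.6518/(0.149−0.0538) = 6.8465
P₀ = 0.4232/(1+0.149)^1 + 0.5116/(1+0.149)^2 + 0.6185/(1+0.149)^3 + 6.8465/(1+0.149)^3 = 5.6770

$5.68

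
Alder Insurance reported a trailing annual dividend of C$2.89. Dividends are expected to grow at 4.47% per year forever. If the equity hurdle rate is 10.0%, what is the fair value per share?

Gordon growth model: P₀ = D₁/(r − g). D₁ = 2.89 × (1 + 0.0447) = 3.0192.
P₀ = 3.0192 / (0.1 − 0.0447) = 3.0192 / 0.0553 = 54.5964

C$54.60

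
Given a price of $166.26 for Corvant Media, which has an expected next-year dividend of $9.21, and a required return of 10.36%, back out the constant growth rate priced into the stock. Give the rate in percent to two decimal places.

From P₀ = D₁/(r − g), the implied growth is g = r − D₁/P₀.
g = 0.1036 − 9.21/166.26 = 0.1036 − 0.05540 = 0.04820

4.82%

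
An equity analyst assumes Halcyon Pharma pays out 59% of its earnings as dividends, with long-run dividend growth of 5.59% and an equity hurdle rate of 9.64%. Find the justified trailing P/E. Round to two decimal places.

Justified trailing P/E = b(1+g)/(r−g) = 0.59×(1+0.0559)/(0.0964−0.0559) = 15.3822

15.38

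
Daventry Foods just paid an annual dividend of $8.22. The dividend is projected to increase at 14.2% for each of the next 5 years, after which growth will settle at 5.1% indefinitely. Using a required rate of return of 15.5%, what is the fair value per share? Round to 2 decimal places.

Two-stage DDM. Project D₁…D_5 at 0.142, terminal growth 0.051, discount at r = 0.155.
D_1 = 9.3872
D_2 = 10.7202
D_3 = 12.2425
D_4 = 13.9809
D_5 = 15.9662
Terminal value at t=5: TV = D_6/(r−g) = 16.7805/(0.155−0.051) = 161.3510
P₀ = 9.3872/(1+0.155)^1 + 10.7202/(1+0.155)^2 + 12.2425/(1+0.155)^3 + 13.9809/(1+0.155)^4 + 15.9662/(1+0.155)^5 + 161.3510/(1+0.155)^5 = 118.2314

$118.23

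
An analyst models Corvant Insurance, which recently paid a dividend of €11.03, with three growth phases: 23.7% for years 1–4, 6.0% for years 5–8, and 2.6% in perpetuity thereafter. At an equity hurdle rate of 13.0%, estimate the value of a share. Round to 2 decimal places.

€230.73

Three-stage DDM. Project D₁…D_8; terminal Gordon value at t=8 with g = 0.026; discount at r = 0.13.
D_1 = 13.6441
D_2 = 16.8778
D_3 = 20.8778
D_4 = 25.8258
D_5 = 27.3754
D_6 = 29.0179
D_7 = 30.7590
D_8 = 32.6045
TV_8 = 33.4522/(0.13−0.026) = 321.6561
P₀ = Σ Dₜ/(1+r)ᵗ + TV_8/(1+r)^8 = 230.7302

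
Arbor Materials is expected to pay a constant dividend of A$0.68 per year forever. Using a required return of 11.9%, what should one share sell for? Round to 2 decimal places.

A$5.71

Zero-growth DDM (perpetuity): P₀ = D/r = 0.68 / 0.119 = 5.7143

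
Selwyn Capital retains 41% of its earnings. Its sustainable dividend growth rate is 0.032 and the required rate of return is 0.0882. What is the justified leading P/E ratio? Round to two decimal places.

10.50

Payout ratio b = 1 − 0.41 = 0.59.
Justified leading P/E = b/(r−g) = 0.59/(0.0882−0.032) = 10.4982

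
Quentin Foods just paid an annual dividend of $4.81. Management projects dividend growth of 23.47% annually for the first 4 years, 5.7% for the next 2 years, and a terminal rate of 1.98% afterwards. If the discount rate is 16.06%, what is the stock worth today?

$70.25

Three-stage DDM. Project D₁…D_6; terminal Gordon value at t=6 with g = 0.0198; discount at r = 0.1606.
D_1 = 5.9389
D_2 = 7.3328
D_3 = 9.0538
D_4 = 11.1787
D_5 = 11.8159
D_6 = 12.4894
TV_6 = 12.7367/(0.1606−0.0198) = 90.4593
P₀ = Σ Dₜ/(1+r)ᵗ + TV_6/(1+r)^6 = 70.2482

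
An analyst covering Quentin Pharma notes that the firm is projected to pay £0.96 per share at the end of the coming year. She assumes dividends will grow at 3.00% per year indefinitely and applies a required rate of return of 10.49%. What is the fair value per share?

Gordon growth model: P₀ = D₁/(r − g), with D₁ = 0.96 given directly.
P₀ = 0.9600 / (0.1049 − 0.03) = 0.9600 / 0.0749 = 12.8171

£12.82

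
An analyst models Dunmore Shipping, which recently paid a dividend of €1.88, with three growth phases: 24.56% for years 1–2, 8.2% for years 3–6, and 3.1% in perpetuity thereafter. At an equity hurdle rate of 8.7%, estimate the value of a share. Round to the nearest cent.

€59.00

Three-stage DDM. Project D₁…D_6; terminal Gordon value at t=6 with g = 0.031; discount at r = 0.087.
D_1 = 2.3417
D_2 = 2.9169
D_3 = 3.1560
D_4 = 3.4148
D_5 = 3.6949
D_6 = 3.9978
TV_6 = 4.1218/(0.087−0.031) = 73.6029
P₀ = Σ Dₜ/(1+r)ᵗ + TV_6/(1+r)^6 = 59.0032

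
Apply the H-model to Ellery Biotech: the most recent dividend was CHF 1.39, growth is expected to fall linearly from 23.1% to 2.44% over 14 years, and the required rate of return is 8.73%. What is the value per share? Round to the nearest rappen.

H-model: P₀ = D₀[(1+g_L) + H(g_S−g_L)]/(r−g_L), with H = 14/2 = 7.
P₀ = 1.39 × [(1+0.0244) + 7×(0.231−0.0244)] / (0.0873−0.0244)
   = 1.39 × 2.4706 / 0.0629 = 54.5967

CHF 54.60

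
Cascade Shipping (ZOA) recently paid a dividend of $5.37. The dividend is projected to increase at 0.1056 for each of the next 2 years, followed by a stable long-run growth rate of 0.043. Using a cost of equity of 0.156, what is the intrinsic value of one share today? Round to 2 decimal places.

Two-stage DDM. Project D₁…D_2 at 0.1056, terminal growth 0.043, discount at r = 0.156.
D_1 = 5.9371
D_2 = 6.5640
Terminal value at t=2: TV = D_3/(r−g) = 6.8463/(0.156−0.043) = 60.5865
P₀ = 5.9371/(1+0.156)^1 + 6.5640/(1+0.156)^2 + 60.5865/(1+0.156)^2 = 55.3856

$55.39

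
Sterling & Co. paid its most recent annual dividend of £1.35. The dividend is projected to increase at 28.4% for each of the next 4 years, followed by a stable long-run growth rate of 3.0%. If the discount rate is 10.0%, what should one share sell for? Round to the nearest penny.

Two-stage DDM. Project D₁…D_4 at 0.284, terminal growth 0.03, discount at r = 0.1.
D_1 = 1.7334
D_2 = 2.2257
D_3 = 2.8578
D_4 = 3.6694
Terminal value at t=4: TV = D_5/(r−g) = 3.7795/(0.1−0.03) = 53.9925
P₀ = 1.7334/(1+0.1)^1 + 2.2257/(1+0.1)^2 + 2.8578/(1+0.1)^3 + 3.6694/(1+0.1)^4 + 53.9925/(1+0.1)^4 = 44.9461

£44.95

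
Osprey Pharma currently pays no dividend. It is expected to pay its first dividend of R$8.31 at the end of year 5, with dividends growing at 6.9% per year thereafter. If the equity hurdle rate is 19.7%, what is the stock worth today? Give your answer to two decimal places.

R$31.62

Deferred-dividend DDM. At t=4 the remaining stream is a growing perpetuity with first payment D_5 = 8.31.
V_4 = D_5/(r−g) = 8.31/(0.197−0.069) = 64.9219
P₀ = V_4/(1+r)^4 = 64.9219/(1+0.197)^4 = 31.6238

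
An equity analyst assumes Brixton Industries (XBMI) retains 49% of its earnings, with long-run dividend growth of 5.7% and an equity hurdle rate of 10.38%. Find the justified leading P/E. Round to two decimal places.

Payout ratio b = 1 − 0.49 = 0.51.
Justified leading P/E = b/(r−g) = 0.51/(0.1038−0.057) = 10.8974

10.90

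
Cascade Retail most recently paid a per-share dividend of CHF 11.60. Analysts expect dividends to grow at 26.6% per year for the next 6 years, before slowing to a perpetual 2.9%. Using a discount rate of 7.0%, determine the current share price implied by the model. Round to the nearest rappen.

Two-stage DDM. Project D₁…D_6 at 0.266, terminal growth 0.029, discount at r = 0.07.
D_1 = 14.6856
D_2 = 18.5920
D_3 = 23.5374
D_4 = 29.7984
D_5 = 37.7248
D_6 = 47.7595
Terminal value at t=6: TV = D_7/(r−g) = 49.1446/(0.07−0.029) = 1198.6482
P₀ = 14.6856/(1+0.07)^1 + 18.5920/(1+0.07)^2 + 23.5374/(1+0.07)^3 + 29.7984/(1+0.07)^4 + 37.7248/(1+0.07)^5 + 47.7595/(1+0.07)^6 + 1198.6482/(1+0.07)^6 = 929.3418

CHF 929.34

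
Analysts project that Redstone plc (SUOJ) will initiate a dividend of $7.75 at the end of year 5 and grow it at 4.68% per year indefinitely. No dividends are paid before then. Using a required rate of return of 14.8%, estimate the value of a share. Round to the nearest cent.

$44.09

Deferred-dividend DDM. At t=4 the remaining stream is a growing perpetuity with first payment D_5 = 7.75.
V_4 = D_5/(r−g) = 7.75/(0.148−0.0468) = 76.5810
P₀ = V_4/(1+r)^4 = 76.5810/(1+0.148)^4 = 44.0914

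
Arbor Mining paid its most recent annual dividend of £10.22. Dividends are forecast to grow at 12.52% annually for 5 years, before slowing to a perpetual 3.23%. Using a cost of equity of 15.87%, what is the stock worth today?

£118.91

Two-stage DDM. Project D₁…D_5 at 0.1252, terminal growth 0.0323, discount at r = 0.1587.
D_1 = 11.4995
D_2 = 12.9393
D_3 = 14.5593
D_4 = 16.3821
D_5 = 18.4331
Terminal value at t=5: TV = D_6/(r−g) = 19.0285/(0.1587−0.0323) = 150.5422
P₀ = 11.4995/(1+0.1587)^1 + 12.9393/(1+0.1587)^2 + 14.5593/(1+0.1587)^3 + 16.3821/(1+0.1587)^4 + 18.4331/(1+0.1587)^5 + 150.5422/(1+0.1587)^5 = 118.9131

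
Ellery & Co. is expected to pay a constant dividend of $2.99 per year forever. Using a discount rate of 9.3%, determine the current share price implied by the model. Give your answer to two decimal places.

Zero-growth DDM (perpetuity): P₀ = D/r = 2.99 / 0.093 = 32.1505

$32.15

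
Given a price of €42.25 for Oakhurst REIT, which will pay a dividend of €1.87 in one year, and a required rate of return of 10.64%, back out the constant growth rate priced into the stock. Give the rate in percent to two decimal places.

From P₀ = D₁/(r − g), the implied growth is g = r − D₁/P₀.
g = 0.1064 − 1.87/42.25 = 0.1064 − 0.04426 = 0.06214

6.21%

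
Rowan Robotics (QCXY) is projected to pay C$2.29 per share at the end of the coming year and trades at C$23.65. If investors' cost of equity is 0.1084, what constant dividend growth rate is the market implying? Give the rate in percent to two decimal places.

From P₀ = D₁/(r − g), the implied growth is g = r − D₁/P₀.
g = 0.1084 − 2.29/23.65 = 0.1084 − 0.09683 = 0.01157

1.16%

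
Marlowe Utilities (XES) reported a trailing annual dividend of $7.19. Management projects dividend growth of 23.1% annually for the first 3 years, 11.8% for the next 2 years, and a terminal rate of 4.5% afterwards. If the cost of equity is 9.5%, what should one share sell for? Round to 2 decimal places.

$271.03

Three-stage DDM. Project D₁…D_5; terminal Gordon value at t=5 with g = 0.045; discount at r = 0.095.
D_1 = 8.8509
D_2 = 10.8954
D_3 = 13.4123
D_4 = 14.9949
D_5 = 16.7643
TV_5 = 17.5187/(0.095−0.045) = 350.3749
P₀ = Σ Dₜ/(1+r)ᵗ + TV_5/(1+r)^5 = 271.0325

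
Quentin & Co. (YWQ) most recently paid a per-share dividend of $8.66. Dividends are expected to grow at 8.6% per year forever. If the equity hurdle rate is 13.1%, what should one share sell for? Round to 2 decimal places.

Gordon growth model: P₀ = D₁/(r − g). D₁ = 8.66 × (1 + 0.086) = 9.4048.
P₀ = 9.4048 / (0.131 − 0.086) = 9.4048 / 0.045 = 208.9947

$208.99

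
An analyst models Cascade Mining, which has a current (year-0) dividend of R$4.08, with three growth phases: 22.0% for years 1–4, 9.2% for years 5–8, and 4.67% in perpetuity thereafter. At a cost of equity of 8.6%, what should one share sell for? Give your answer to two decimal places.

Three-stage DDM. Project D₁…D_8; terminal Gordon value at t=8 with g = 0.0467; discount at r = 0.086.
D_1 = 4.9776
D_2 = 6.0727
D_3 = 7.4087
D_4 = 9.0386
D_5 = 9.8701
D_6 = 10.7782
D_7 = 11.7698
D_8 = 12.8526
TV_8 = 13.4528/(0.086−0.0467) = 342.3101
P₀ = Σ Dₜ/(1+r)ᵗ + TV_8/(1+r)^8 = 225.2894

R$225.29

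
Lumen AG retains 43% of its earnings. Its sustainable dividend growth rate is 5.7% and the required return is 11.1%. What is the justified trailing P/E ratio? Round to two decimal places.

11.16

Payout ratio b = 1 − 0.43 = 0.57.
Justified trailing P/E = b(1+g)/(r−g) = 0.57×(1+0.057)/(0.111−0.057) = 11.1572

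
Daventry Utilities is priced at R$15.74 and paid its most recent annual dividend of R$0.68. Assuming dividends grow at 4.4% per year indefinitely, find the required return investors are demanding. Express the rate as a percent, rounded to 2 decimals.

8.91%

Rearranging the constant-growth DDM: r = D₁/P₀ + g.
D₁ = 0.68 × (1 + 0.044) = 0.7099.
r = 0.7099 / 15.74 + 0.044 = 0.04510 + 0.044 = 0.08910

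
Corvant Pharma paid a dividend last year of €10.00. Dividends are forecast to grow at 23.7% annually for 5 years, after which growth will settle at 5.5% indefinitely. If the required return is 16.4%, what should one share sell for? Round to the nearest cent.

€191.42

Two-stage DDM. Project D₁…D_5 at 0.237, terminal growth 0.055, discount at r = 0.164.
D_1 = 12.3700
D_2 = 15.3017
D_3 = 18.9282
D_4 = 23.4142
D_5 = 28.9633
Terminal value at t=5: TV = D_6/(r−g) = 30.5563/(0.164−0.055) = 280.3332
P₀ = 12.3700/(1+0.164)^1 + 15.3017/(1+0.164)^2 + 18.9282/(1+0.164)^3 + 23.4142/(1+0.164)^4 + 28.9633/(1+0.164)^5 + 280.3332/(1+0.164)^5 = 191.4244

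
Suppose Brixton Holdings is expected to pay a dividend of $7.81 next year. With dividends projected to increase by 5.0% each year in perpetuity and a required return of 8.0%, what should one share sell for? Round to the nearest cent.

Gordon growth model: P₀ = D₁/(r − g), with D₁ = 7.81 given directly.
P₀ = 7.8100 / (0.08 − 0.05) = 7.8100 / 0.03 = 260.3333

$260.33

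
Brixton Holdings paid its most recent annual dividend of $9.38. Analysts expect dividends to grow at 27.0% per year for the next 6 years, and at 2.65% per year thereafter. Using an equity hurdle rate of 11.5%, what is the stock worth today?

Two-stage DDM. Project D₁…D_6 at 0.27, terminal growth 0.0265, discount at r = 0.115.
D_1 = 11.9126
D_2 = 15.1290
D_3 = 19.2138
D_4 = 24.4016
D_5 = 30.9900
D_6 = 39.3573
Terminal value at t=6: TV = D_7/(r−g) = 40.4003/(0.115−0.0265) = 456.5001
P₀ = 11.9126/(1+0.115)^1 + 15.1290/(1+0.115)^2 + 19.2138/(1+0.115)^3 + 24.4016/(1+0.115)^4 + 30.9900/(1+0.115)^5 + 39.3573/(1+0.115)^6 + 456.5001/(1+0.115)^6 = 328.5362

$328.54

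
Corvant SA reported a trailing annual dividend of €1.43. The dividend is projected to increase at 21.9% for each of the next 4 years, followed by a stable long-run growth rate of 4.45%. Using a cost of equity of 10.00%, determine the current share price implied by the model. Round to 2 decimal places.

Two-stage DDM. Project D₁…D_4 at 0.219, terminal growth 0.0445, discount at r = 0.1.
D_1 = 1.7432
D_2 = 2.1249
D_3 = 2.5903
D_4 = 3.1576
Terminal value at t=4: TV = D_5/(r−g) = 3.2981/(0.1−0.0445) = 59.4246
P₀ = 1.7432/(1+0.1)^1 + 2.1249/(1+0.1)^2 + 2.5903/(1+0.1)^3 + 3.1576/(1+0.1)^4 + 59.4246/(1+0.1)^4 = 48.0314

€48.03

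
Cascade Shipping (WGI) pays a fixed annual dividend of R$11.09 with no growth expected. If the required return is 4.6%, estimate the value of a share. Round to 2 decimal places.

R$241.09

Zero-growth DDM (perpetuity): P₀ = D/r = 11.09 / 0.046 = 241.0870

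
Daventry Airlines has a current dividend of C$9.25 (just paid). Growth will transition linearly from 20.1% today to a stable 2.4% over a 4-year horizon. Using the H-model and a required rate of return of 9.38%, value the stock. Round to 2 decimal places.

C$182.61

H-model: P₀ = D₀[(1+g_L) + H(g_S−g_L)]/(r−g_L), with H = 4/2 = 2.
P₀ = 9.25 × [(1+0.024) + 2×(0.201−0.024)] / (0.0938−0.024)
   = 9.25 × 1.3780 / 0.0698 = 182.6146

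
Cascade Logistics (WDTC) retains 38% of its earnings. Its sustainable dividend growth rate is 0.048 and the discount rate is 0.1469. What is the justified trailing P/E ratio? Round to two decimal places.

Payout ratio b = 1 − 0.38 = 0.62.
Justified trailing P/E = b(1+g)/(r−g) = 0.62×(1+0.048)/(0.1469−0.048) = 6.5699

6.57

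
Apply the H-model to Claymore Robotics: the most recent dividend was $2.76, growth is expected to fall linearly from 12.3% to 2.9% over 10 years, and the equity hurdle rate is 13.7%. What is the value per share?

H-model: P₀ = D₀[(1+g_L) + H(g_S−g_L)]/(r−g_L), with H = 10/2 = 5.
P₀ = 2.76 × [(1+0.029) + 5×(0.123−0.029)] / (0.137−0.029)
   = 2.76 × 1.4990 / 0.108 = 38.3078

$38.31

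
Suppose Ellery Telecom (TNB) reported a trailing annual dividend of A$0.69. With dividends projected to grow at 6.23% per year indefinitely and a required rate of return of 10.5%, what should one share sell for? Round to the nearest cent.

Gordon growth model: P₀ = D₁/(r − g). D₁ = 0.69 × (1 + 0.0623) = 0.7330.
P₀ = 0.7330 / (0.105 − 0.0623) = 0.7330 / 0.0427 = 17.1660

A$17.17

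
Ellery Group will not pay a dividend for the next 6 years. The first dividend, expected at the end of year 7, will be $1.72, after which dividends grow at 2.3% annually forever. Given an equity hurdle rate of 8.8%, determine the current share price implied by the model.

Deferred-dividend DDM. At t=6 the remaining stream is a growing perpetuity with first payment D_7 = 1.72.
V_6 = D_7/(r−g) = 1.72/(0.088−0.023) = 26.4615
P₀ = V_6/(1+r)^6 = 26.4615/(1+0.088)^6 = 15.9530

$15.95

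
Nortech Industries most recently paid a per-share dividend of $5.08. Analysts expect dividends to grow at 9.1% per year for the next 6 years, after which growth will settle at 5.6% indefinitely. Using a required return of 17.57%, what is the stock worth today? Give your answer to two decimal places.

Two-stage DDM. Project D₁…D_6 at 0.091, terminal growth 0.056, discount at r = 0.1757.
D_1 = 5.5423
D_2 = 6.0466
D_3 = 6.5969
D_4 = 7.1972
D_5 = 7.8521
D_6 = 8.5667
Terminal value at t=6: TV = D_7/(r−g) = 9.0464/(0.1757−0.056) = 75.5757
P₀ = 5.5423/(1+0.1757)^1 + 6.0466/(1+0.1757)^2 + 6.5969/(1+0.1757)^3 + 7.1972/(1+0.1757)^4 + 7.8521/(1+0.1757)^5 + 8.5667/(1+0.1757)^6 + 75.5757/(1+0.1757)^6 = 52.2693

$52.27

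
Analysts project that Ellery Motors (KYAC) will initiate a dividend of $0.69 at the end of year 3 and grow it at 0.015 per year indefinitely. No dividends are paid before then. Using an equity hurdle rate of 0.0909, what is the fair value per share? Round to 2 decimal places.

Deferred-dividend DDM. At t=2 the remaining stream is a growing perpetuity with first payment D_3 = 0.69.
V_2 = D_3/(r−g) = 0.69/(0.0909−0.015) = 9.0909
P₀ = V_2/(1+r)^2 = 9.0909/(1+0.0909)^2 = 7.6390

$7.64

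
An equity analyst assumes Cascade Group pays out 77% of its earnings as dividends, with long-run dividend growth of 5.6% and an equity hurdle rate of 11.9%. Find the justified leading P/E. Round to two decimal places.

Justified leading P/E = b/(r−g) = 0.77/(0.119−0.056) = 12.2222

12.22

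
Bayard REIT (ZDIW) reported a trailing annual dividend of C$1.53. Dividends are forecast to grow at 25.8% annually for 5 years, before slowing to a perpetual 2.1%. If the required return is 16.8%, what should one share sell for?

Two-stage DDM. Project D₁…D_5 at 0.258, terminal growth 0.021, discount at r = 0.168.
D_1 = 1.9247
D_2 = 2.4213
D_3 = 3.0460
D_4 = 3.8319
D_5 = 4.8205
Terminal value at t=5: TV = D_6/(r−g) = 4.9218/(0.168−0.021) = 33.4814
P₀ = 1.9247/(1+0.168)^1 + 2.4213/(1+0.168)^2 + 3.0460/(1+0.168)^3 + 3.8319/(1+0.168)^4 + 4.8205/(1+0.168)^5 + 33.4814/(1+0.168)^5 = 25.0133

C$25.01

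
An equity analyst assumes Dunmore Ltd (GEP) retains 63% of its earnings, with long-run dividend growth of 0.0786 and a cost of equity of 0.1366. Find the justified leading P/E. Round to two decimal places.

Payout ratio b = 1 − 0.63 = 0.37.
Justified leading P/E = b/(r−g) = 0.37/(0.1366−0.0786) = 6.3793

6.38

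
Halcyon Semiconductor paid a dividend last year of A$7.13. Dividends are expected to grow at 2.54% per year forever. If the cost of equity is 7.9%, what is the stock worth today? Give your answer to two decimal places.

Gordon growth model: P₀ = D₁/(r − g). D₁ = 7.13 × (1 + 0.0254) = 7.3111.
P₀ = 7.3111 / (0.079 − 0.0254) = 7.3111 / 0.0536 = 136.4012

A$136.40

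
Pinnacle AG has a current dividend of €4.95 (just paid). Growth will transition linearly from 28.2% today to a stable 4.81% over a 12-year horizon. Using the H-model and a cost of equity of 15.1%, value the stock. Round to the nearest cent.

H-model: P₀ = D₀[(1+g_L) + H(g_S−g_L)]/(r−g_L), with H = 12/2 = 6.
P₀ = 4.95 × [(1+0.0481) + 6×(0.282−0.0481)] / (0.151−0.0481)
   = 4.95 × 2.4515 / 0.1029 = 117.9293

€117.93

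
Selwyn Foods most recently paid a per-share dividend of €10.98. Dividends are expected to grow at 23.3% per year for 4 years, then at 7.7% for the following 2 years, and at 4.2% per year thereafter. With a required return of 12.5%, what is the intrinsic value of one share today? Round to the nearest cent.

€267.50

Three-stage DDM. Project D₁…D_6; terminal Gordon value at t=6 with g = 0.042; discount at r = 0.125.
D_1 = 13.5383
D_2 = 16.6928
D_3 = 20.5822
D_4 = 25.3778
D_5 = 27.3319
D_6 = 29.4365
TV_6 = 30.6728/(0.125−0.042) = 369.5521
P₀ = Σ Dₜ/(1+r)ᵗ + TV_6/(1+r)^6 = 267.4987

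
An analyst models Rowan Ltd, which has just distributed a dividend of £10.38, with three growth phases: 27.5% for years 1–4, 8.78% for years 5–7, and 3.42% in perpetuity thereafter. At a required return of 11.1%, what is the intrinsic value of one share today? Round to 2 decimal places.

£338.64

Three-stage DDM. Project D₁…D_7; terminal Gordon value at t=7 with g = 0.0342; discount at r = 0.111.
D_1 = 13.2345
D_2 = 16.8740
D_3 = 21.5143
D_4 = 27.4308
D_5 = 29.8392
D_6 = 32.4591
D_7 = 35.3090
TV_7 = 36.5166/(0.111−0.0342) = 475.4760
P₀ = Σ Dₜ/(1+r)ᵗ + TV_7/(1+r)^7 = 338.6430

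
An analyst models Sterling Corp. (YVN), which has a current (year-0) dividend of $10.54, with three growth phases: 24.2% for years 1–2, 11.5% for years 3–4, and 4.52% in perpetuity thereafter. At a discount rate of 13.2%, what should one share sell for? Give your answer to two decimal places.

Three-stage DDM. Project D₁…D_4; terminal Gordon value at t=4 with g = 0.0452; discount at r = 0.132.
D_1 = 13.0907
D_2 = 16.2586
D_3 = 18.1284
D_4 = 20.2131
TV_4 = 21.1268/(0.132−0.0452) = 243.3959
P₀ = Σ Dₜ/(1+r)ᵗ + TV_4/(1+r)^4 = 197.2863

$197.29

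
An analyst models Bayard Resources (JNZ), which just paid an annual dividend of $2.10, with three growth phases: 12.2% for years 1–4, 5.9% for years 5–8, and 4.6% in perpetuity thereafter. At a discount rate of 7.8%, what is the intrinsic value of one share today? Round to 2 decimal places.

Three-stage DDM. Project D₁…D_8; terminal Gordon value at t=8 with g = 0.046; discount at r = 0.078.
D_1 = 2.3562
D_2 = 2.6437
D_3 = 2.9662
D_4 = 3.3281
D_5 = 3.5244
D_6 = 3.7324
D_7 = 3.9526
D_8 = 4.1858
TV_8 = 4.3783/(0.078−0.046) = 136.8221
P₀ = Σ Dₜ/(1+r)ᵗ + TV_8/(1+r)^8 = 93.7488

$93.75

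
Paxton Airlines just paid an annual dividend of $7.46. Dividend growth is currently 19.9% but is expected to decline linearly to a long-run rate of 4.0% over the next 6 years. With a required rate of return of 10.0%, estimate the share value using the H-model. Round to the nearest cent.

H-model: P₀ = D₀[(1+g_L) + H(g_S−g_L)]/(r−g_L), with H = 6/2 = 3.
P₀ = 7.46 × [(1+0.04) + 3×(0.199−0.04)] / (0.1−0.04)
   = 7.46 × 1.5170 / 0.06 = 188.6137

$188.61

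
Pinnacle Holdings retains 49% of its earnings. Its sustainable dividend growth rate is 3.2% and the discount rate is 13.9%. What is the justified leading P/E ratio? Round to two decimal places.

Payout ratio b = 1 − 0.49 = 0.51.
Justified leading P/E = b/(r−g) = 0.51/(0.139−0.032) = 4.7664

4.77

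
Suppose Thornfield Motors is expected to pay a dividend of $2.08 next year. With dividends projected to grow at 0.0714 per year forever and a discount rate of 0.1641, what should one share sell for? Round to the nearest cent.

Gordon growth model: P₀ = D₁/(r − g), with D₁ = 2.08 given directly.
P₀ = 2.0800 / (0.1641 − 0.0714) = 2.0800 / 0.0927 = 22.4380

$22.44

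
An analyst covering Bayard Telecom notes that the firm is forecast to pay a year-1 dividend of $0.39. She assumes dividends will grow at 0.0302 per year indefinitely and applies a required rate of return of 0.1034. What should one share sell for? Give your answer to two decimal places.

Gordon growth model: P₀ = D₁/(r − g), with D₁ = 0.39 given directly.
P₀ = 0.3900 / (0.1034 − 0.0302) = 0.3900 / 0.0732 = 5.3279

$5.33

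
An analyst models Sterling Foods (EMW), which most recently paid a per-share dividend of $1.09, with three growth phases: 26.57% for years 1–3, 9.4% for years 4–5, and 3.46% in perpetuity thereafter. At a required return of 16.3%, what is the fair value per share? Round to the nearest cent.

$16.46

Three-stage DDM. Project D₁…D_5; terminal Gordon value at t=5 with g = 0.0346; discount at r = 0.163.
D_1 = 1.3796
D_2 = 1.7462
D_3 = 2.2101
D_4 = 2.4179
D_5 = 2.6452
TV_5 = 2.7367/(0.163−0.0346) = 21.3138
P₀ = Σ Dₜ/(1+r)ᵗ + TV_5/(1+r)^5 = 16.4647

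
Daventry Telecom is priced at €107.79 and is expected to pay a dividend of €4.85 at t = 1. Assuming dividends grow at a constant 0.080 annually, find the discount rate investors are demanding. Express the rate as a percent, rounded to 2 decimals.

Rearranging the constant-growth DDM: r = D₁/P₀ + g.
r = 4.8500 / 107.79 + 0.08 = 0.04499 + 0.08 = 0.12499

12.50%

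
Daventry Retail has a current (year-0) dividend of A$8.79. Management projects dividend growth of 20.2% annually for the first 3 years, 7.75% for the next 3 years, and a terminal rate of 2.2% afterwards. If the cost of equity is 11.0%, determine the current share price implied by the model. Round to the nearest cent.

Three-stage DDM. Project D₁…D_6; terminal Gordon value at t=6 with g = 0.022; discount at r = 0.11.
D_1 = 10.5656
D_2 = 12.6998
D_3 = 15.2652
D_4 = 16.4482
D_5 = 17.7230
D_6 = 19.0965
TV_6 = 19.5166/(0.11−0.022) = 221.7800
P₀ = Σ Dₜ/(1+r)ᵗ + TV_6/(1+r)^6 = 181.1229

A$181.12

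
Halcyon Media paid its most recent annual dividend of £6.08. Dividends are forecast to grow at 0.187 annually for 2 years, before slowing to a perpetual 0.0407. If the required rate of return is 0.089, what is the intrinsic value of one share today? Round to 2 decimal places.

Two-stage DDM. Project D₁…D_2 at 0.187, terminal growth 0.0407, discount at r = 0.089.
D_1 = 7.2170
D_2 = 8.5665
Terminal value at t=2: TV = D_3/(r−g) = 8.9152/(0.089−0.0407) = 184.5795
P₀ = 7.2170/(1+0.089)^1 + 8.5665/(1+0.089)^2 + 184.5795/(1+0.089)^2 = 169.4930

£169.49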